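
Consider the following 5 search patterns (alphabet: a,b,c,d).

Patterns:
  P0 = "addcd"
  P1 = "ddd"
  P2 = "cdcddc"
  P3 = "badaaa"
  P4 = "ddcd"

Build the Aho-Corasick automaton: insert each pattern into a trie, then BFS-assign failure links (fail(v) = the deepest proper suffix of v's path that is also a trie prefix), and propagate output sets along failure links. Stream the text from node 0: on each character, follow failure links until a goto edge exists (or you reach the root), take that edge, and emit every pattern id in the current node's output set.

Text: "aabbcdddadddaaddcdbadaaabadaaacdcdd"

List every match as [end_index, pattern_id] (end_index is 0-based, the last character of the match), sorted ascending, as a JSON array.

Build:
Trie nodes:
  n0 'ε': a→1 b→15 c→9 d→6
  n1 'a': d→2
  n2 'ad': d→3
  n3 'add': c→4
  n4 'addc': d→5
  n5 'addcd': ·  ←P0
  n6 'd': d→7
  n7 'dd': c→21 d→8
  n8 'ddd': ·  ←P1
  n9 'c': d→10
  n10 'cd': c→11
  n11 'cdc': d→12
  n12 'cdcd': d→13
  n13 'cdcdd': c→14
  n14 'cdcddc': ·  ←P2
  n15 'b': a→16
  n16 'ba': d→17
  n17 'bad': a→18
  n18 'bada': a→19
  n19 'badaa': a→20
  n20 'badaaa': ·  ←P3
  n21 'ddc': d→22
  n22 'ddcd': ·  ←P4

Failure links (BFS by depth):
  n1('a'): parent n0 fail=0; on 'a' 0 → fail=0;  out ∅∪∅=∅
  n6('d'): parent n0 fail=0; on 'd' 0 → fail=0;  out ∅∪∅=∅
  n9('c'): parent n0 fail=0; on 'c' 0 → fail=0;  out ∅∪∅=∅
  n15('b'): parent n0 fail=0; on 'b' 0 → fail=0;  out ∅∪∅=∅
  n2('ad'): parent n1 fail=0; on 'd' 0 → fail=6;  out ∅∪∅=∅
  n7('dd'): parent n6 fail=0; on 'd' 0 → fail=6;  out ∅∪∅=∅
  n10('cd'): parent n9 fail=0; on 'd' 0 → fail=6;  out ∅∪∅=∅
  n16('ba'): parent n15 fail=0; on 'a' 0 → fail=1;  out ∅∪∅=∅
  n3('add'): parent n2 fail=6; on 'd' 6 → fail=7;  out ∅∪∅=∅
  n8('ddd'): parent n7 fail=6; on 'd' 6 → fail=7;  out {1}∪∅={1}
  n11('cdc'): parent n10 fail=6; on 'c' 6→0 → fail=9;  out ∅∪∅=∅
  n17('bad'): parent n16 fail=1; on 'd' 1 → fail=2;  out ∅∪∅=∅
  n21('ddc'): parent n7 fail=6; on 'c' 6→0 → fail=9;  out ∅∪∅=∅
  n4('addc'): parent n3 fail=7; on 'c' 7 → fail=21;  out ∅∪∅=∅
  n12('cdcd'): parent n11 fail=9; on 'd' 9 → fail=10;  out ∅∪∅=∅
  n18('bada'): parent n17 fail=2; on 'a' 2→6→0 → fail=1;  out ∅∪∅=∅
  n22('ddcd'): parent n21 fail=9; on 'd' 9 → fail=10;  out {4}∪∅={4}
  n5('addcd'): parent n4 fail=21; on 'd' 21 → fail=22;  out {0}∪{4}={0,4}
  n13('cdcdd'): parent n12 fail=10; on 'd' 10→6 → fail=7;  out ∅∪∅=∅
  n19('badaa'): parent n18 fail=1; on 'a' 1→0 → fail=1;  out ∅∪∅=∅
  n14('cdcddc'): parent n13 fail=7; on 'c' 7 → fail=21;  out {2}∪∅={2}
  n20('badaaa'): parent n19 fail=1; on 'a' 1→0 → fail=1;  out {3}∪∅={3}

Run:
pos 0 'a': at 1
pos 1 'a': at 1 (fail-walked)
pos 2 'b': at 15 (fail-walked)
pos 3 'b': at 15 (fail-walked)
pos 4 'c': at 9 (fail-walked)
pos 5 'd': at 10
pos 6 'd': at 7 (fail-walked)
pos 7 'd': at 8  emit P1@[5:7]
pos 8 'a': at 1 (fail-walked)
pos 9 'd': at 2
pos 10 'd': at 3
pos 11 'd': at 8 (fail-walked)  emit P1@[9:11]
pos 12 'a': at 1 (fail-walked)
pos 13 'a': at 1 (fail-walked)
pos 14 'd': at 2
pos 15 'd': at 3
pos 16 'c': at 4
pos 17 'd': at 5  emit P0@[13:17],P4@[14:17]
pos 18 'b': at 15 (fail-walked)
pos 19 'a': at 16
pos 20 'd': at 17
pos 21 'a': at 18
pos 22 'a': at 19
pos 23 'a': at 20  emit P3@[18:23]
pos 24 'b': at 15 (fail-walked)
pos 25 'a': at 16
pos 26 'd': at 17
pos 27 'a': at 18
pos 28 'a': at 19
pos 29 'a': at 20  emit P3@[24:29]
pos 30 'c': at 9 (fail-walked)
pos 31 'd': at 10
pos 32 'c': at 11
pos 33 'd': at 12
pos 34 'd': at 13

All matches (sorted): [[7,1],[11,1],[17,0],[17,4],[23,3],[29,3]]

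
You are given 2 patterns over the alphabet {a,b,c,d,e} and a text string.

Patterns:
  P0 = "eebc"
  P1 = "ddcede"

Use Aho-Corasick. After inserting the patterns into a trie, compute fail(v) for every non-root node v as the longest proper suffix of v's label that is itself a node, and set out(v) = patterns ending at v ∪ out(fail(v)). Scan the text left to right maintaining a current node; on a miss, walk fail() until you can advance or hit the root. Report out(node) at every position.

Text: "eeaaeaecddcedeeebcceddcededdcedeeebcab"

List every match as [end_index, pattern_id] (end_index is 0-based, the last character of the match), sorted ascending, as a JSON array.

Construct AC machine:
Trie (insert patterns):
  n0 'ε': d→5 e→1
  n1 'e': e→2
  n2 'ee': b→3
  n3 'eeb': c→4
  n4 'eebc': ·  ←P0
  n5 'd': d→6
  n6 'dd': c→7
  n7 'ddc': e→8
  n8 'ddce': d→9
  n9 'ddced': e→10
  n10 'ddcede': ·  ←P1

Failure links (BFS by depth):
  fail(1) 'e': from fail(0)=0 chase 'e': 0 ⇒ 0;  out=∅∪out(0)=∅
  fail(5) 'd': from fail(0)=0 chase 'd': 0 ⇒ 0;  out=∅∪out(0)=∅
  fail(2) 'ee': from fail(1)=0 chase 'e': 0 ⇒ 1;  out=∅∪out(1)=∅
  fail(6) 'dd': from fail(5)=0 chase 'd': 0 ⇒ 5;  out=∅∪out(5)=∅
  fail(3) 'eeb': from fail(2)=1 chase 'b': 1→0 ⇒ 0;  out=∅∪out(0)=∅
  fail(7) 'ddc': from fail(6)=5 chase 'c': 5→0 ⇒ 0;  out=∅∪out(0)=∅
  fail(4) 'eebc': from fail(3)=0 chase 'c': 0 ⇒ 0;  out={0}∪out(0)={0}
  fail(8) 'ddce': from fail(7)=0 chase 'e': 0 ⇒ 1;  out=∅∪out(1)=∅
  fail(9) 'ddced': from fail(8)=1 chase 'd': 1→0 ⇒ 5;  out=∅∪out(5)=∅
  fail(10) 'ddcede': from fail(9)=5 chase 'e': 5→0 ⇒ 1;  out={1}∪out(1)={1}

Text stream:
i=0 'e': node 0→1
i=1 'e': node 1→2
i=2 'a': node 2→0 (fail-walked)
i=3 'a': node 0→0
i=4 'e': node 0→1
i=5 'a': node 1→0 (fail-walked)
i=6 'e': node 0→1
i=7 'c': node 1→0 (fail-walked)
i=8 'd': node 0→5
i=9 'd': node 5→6
i=10 'c': node 6→7
i=11 'e': node 7→8
i=12 'd': node 8→9
i=13 'e': node 9→10  → match P1@[8:13]
i=14 'e': node 10→2 (fail-walked)
i=15 'e': node 2→2 (fail-walked)
i=16 'b': node 2→3
i=17 'c': node 3→4  → match P0@[14:17]
i=18 'c': node 4→0 (fail-walked)
i=19 'e': node 0→1
i=20 'd': node 1→5 (fail-walked)
i=21 'd': node 5→6
i=22 'c': node 6→7
i=23 'e': node 7→8
i=24 'd': node 8→9
i=25 'e': node 9→10  → match P1@[20:25]
i=26 'd': node 10→5 (fail-walked)
i=27 'd': node 5→6
i=28 'c': node 6→7
i=29 'e': node 7→8
i=30 'd': node 8→9
i=31 'e': node 9→10  → match P1@[26:31]
i=32 'e': node 10→2 (fail-walked)
i=33 'e': node 2→2 (fail-walked)
i=34 'b': node 2→3
i=35 'c': node 3→4  → match P0@[32:35]
i=36 'a': node 4→0 (fail-walked)
i=37 'b': node 0→0

Matches: [[13,1],[17,0],[25,1],[31,1],[35,0]]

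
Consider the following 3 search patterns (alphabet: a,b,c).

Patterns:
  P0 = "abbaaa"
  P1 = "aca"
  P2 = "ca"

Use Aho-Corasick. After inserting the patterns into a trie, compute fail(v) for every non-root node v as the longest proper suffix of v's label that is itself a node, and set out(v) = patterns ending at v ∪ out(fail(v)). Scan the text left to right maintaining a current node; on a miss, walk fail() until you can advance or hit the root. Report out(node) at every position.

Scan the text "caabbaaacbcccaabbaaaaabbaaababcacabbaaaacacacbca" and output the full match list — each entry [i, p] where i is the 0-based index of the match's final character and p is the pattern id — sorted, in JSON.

Build:
Trie (insert patterns):
  n0 'ε': a→1 c→9
  n1 'a': b→2 c→7
  n2 'ab': b→3
  n3 'abb': a→4
  n4 'abba': a→5
  n5 'abbaa': a→6
  n6 'abbaaa': ·  ←P0
  n7 'ac': a→8
  n8 'aca': ·  ←P1
  n9 'c': a→10
  n10 'ca': ·  ←P2

Failure links (BFS by depth):
  n1('a'): parent n0 fail=0; on 'a' 0 → fail=0;  out ∅∪∅=∅
  n9('c'): parent n0 fail=0; on 'c' 0 → fail=0;  out ∅∪∅=∅
  n2('ab'): parent n1 fail=0; on 'b' 0 → fail=0;  out ∅∪∅=∅
  n7('ac'): parent n1 fail=0; on 'c' 0 → fail=9;  out ∅∪∅=∅
  n10('ca'): parent n9 fail=0; on 'a' 0 → fail=1;  out {2}∪∅={2}
  n3('abb'): parent n2 fail=0; on 'b' 0 → fail=0;  out ∅∪∅=∅
  n8('aca'): parent n7 fail=9; on 'a' 9 → fail=10;  out {1}∪{2}={1,2}
  n4('abba'): parent n3 fail=0; on 'a' 0 → fail=1;  out ∅∪∅=∅
  n5('abbaa'): parent n4 fail=1; on 'a' 1→0 → fail=1;  out ∅∪∅=∅
  n6('abbaaa'): parent n5 fail=1; on 'a' 1→0 → fail=1;  out {0}∪∅={0}

Run:
i=0 'c': node 0→9
i=1 'a': node 9→10  emit P2@[0:1]
i=2 'a': node 10→1 (fail-walked)
i=3 'b': node 1→2
i=4 'b': node 2→3
i=5 'a': node 3→4
i=6 'a': node 4→5
i=7 'a': node 5→6  emit P0@[2:7]
i=8 'c': node 6→7 (fail-walked)
i=9 'b': node 7→0 (fail-walked)
i=10 'c': node 0→9
i=11 'c': node 9→9 (fail-walked)
i=12 'c': node 9→9 (fail-walked)
i=13 'a': node 9→10  emit P2@[12:13]
i=14 'a': node 10→1 (fail-walked)
i=15 'b': node 1→2
i=16 'b': node 2→3
i=17 'a': node 3→4
i=18 'a': node 4→5
i=19 'a': node 5→6  emit P0@[14:19]
i=20 'a': node 6→1 (fail-walked)
i=21 'a': node 1→1 (fail-walked)
i=22 'b': node 1→2
i=23 'b': node 2→3
i=24 'a': node 3→4
i=25 'a': node 4→5
i=26 'a': node 5→6  emit P0@[21:26]
i=27 'b': node 6→2 (fail-walked)
i=28 'a': node 2→1 (fail-walked)
i=29 'b': node 1→2
i=30 'c': node 2→9 (fail-walked)
i=31 'a': node 9→10  emit P2@[30:31]
i=32 'c': node 10→7 (fail-walked)
i=33 'a': node 7→8  emit P1@[31:33],P2@[32:33]
i=34 'b': node 8→2 (fail-walked)
i=35 'b': node 2→3
i=36 'a': node 3→4
i=37 'a': node 4→5
i=38 'a': node 5→6  emit P0@[33:38]
i=39 'a': node 6→1 (fail-walked)
i=40 'c': node 1→7
i=41 'a': node 7→8  emit P1@[39:41],P2@[40:41]
i=42 'c': node 8→7 (fail-walked)
i=43 'a': node 7→8  emit P1@[41:43],P2@[42:43]
i=44 'c': node 8→7 (fail-walked)
i=45 'b': node 7→0 (fail-walked)
i=46 'c': node 0→9
i=47 'a': node 9→10  emit P2@[46:47]

Matches: [[1,2],[7,0],[13,2],[19,0],[26,0],[31,2],[33,1],[33,2],[38,0],[41,1],[41,2],[43,1],[43,2],[47,2]]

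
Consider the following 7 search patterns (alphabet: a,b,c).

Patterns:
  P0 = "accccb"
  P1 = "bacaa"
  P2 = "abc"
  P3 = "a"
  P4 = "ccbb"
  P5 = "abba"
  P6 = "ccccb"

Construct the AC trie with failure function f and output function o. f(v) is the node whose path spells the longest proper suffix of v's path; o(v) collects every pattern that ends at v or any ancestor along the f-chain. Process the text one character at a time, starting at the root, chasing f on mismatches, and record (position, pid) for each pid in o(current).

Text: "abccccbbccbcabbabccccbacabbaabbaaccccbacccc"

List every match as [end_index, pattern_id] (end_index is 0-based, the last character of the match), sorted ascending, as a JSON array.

Build:
Trie (insert patterns):
  0='ε' goto a→1 b→7 c→14
  1='a' goto b→12 c→2  [P3 ends]
  2='ac' goto c→3
  3='acc' goto c→4
  4='accc' goto c→5
  5='acccc' goto b→6
  6='accccb' goto ·  [P0 ends]
  7='b' goto a→8
  8='ba' goto c→9
  9='bac' goto a→10
  10='baca' goto a→11
  11='bacaa' goto ·  [P1 ends]
  12='ab' goto b→18 c→13
  13='abc' goto ·  [P2 ends]
  14='c' goto c→15
  15='cc' goto b→16 c→20
  16='ccb' goto b→17
  17='ccbb' goto ·  [P4 ends]
  18='abb' goto a→19
  19='abba' goto ·  [P5 ends]
  20='ccc' goto c→21
  21='cccc' goto b→22
  22='ccccb' goto ·  [P6 ends]

Failure links (BFS by depth):
  n1('a'): parent n0 fail=0; on 'a' 0 → fail=0;  out {3}∪∅={3}
  n7('b'): parent n0 fail=0; on 'b' 0 → fail=0;  out ∅∪∅=∅
  n14('c'): parent n0 fail=0; on 'c' 0 → fail=0;  out ∅∪∅=∅
  n2('ac'): parent n1 fail=0; on 'c' 0 → fail=14;  out ∅∪∅=∅
  n8('ba'): parent n7 fail=0; on 'a' 0 → fail=1;  out ∅∪{3}={3}
  n12('ab'): parent n1 fail=0; on 'b' 0 → fail=7;  out ∅∪∅=∅
  n15('cc'): parent n14 fail=0; on 'c' 0 → fail=14;  out ∅∪∅=∅
  n3('acc'): parent n2 fail=14; on 'c' 14 → fail=15;  out ∅∪∅=∅
  n9('bac'): parent n8 fail=1; on 'c' 1 → fail=2;  out ∅∪∅=∅
  n13('abc'): parent n12 fail=7; on 'c' 7→0 → fail=14;  out {2}∪∅={2}
  n16('ccb'): parent n15 fail=14; on 'b' 14→0 → fail=7;  out ∅∪∅=∅
  n18('abb'): parent n12 fail=7; on 'b' 7→0 → fail=7;  out ∅∪∅=∅
  n20('ccc'): parent n15 fail=14; on 'c' 14 → fail=15;  out ∅∪∅=∅
  n4('accc'): parent n3 fail=15; on 'c' 15 → fail=20;  out ∅∪∅=∅
  n10('baca'): parent n9 fail=2; on 'a' 2→14→0 → fail=1;  out ∅∪{3}={3}
  n17('ccbb'): parent n16 fail=7; on 'b' 7→0 → fail=7;  out {4}∪∅={4}
  n19('abba'): parent n18 fail=7; on 'a' 7 → fail=8;  out {5}∪{3}={3,5}
  n21('cccc'): parent n20 fail=15; on 'c' 15 → fail=20;  out ∅∪∅=∅
  n5('acccc'): parent n4 fail=20; on 'c' 20 → fail=21;  out ∅∪∅=∅
  n11('bacaa'): parent n10 fail=1; on 'a' 1→0 → fail=1;  out {1}∪{3}={1,3}
  n22('ccccb'): parent n21 fail=20; on 'b' 20→15 → fail=16;  out {6}∪∅={6}
  n6('accccb'): parent n5 fail=21; on 'b' 21 → fail=22;  out {0}∪{6}={0,6}

Run:
[0] read 'a'  n0⇒n1  ** P3@[0:0]
[1] read 'b'  n1⇒n12
[2] read 'c'  n12⇒n13  ** P2@[0:2]
[3] read 'c'  n13⇒n15 (via fail)
[4] read 'c'  n15⇒n20
[5] read 'c'  n20⇒n21
[6] read 'b'  n21⇒n22  ** P6@[2:6]
[7] read 'b'  n22⇒n17 (via fail)  ** P4@[4:7]
[8] read 'c'  n17⇒n14 (via fail)
[9] read 'c'  n14⇒n15
[10] read 'b'  n15⇒n16
[11] read 'c'  n16⇒n14 (via fail)
[12] read 'a'  n14⇒n1 (via fail)  ** P3@[12:12]
[13] read 'b'  n1⇒n12
[14] read 'b'  n12⇒n18
[15] read 'a'  n18⇒n19  ** P3@[15:15],P5@[12:15]
[16] read 'b'  n19⇒n12 (via fail)
[17] read 'c'  n12⇒n13  ** P2@[15:17]
[18] read 'c'  n13⇒n15 (via fail)
[19] read 'c'  n15⇒n20
[20] read 'c'  n20⇒n21
[21] read 'b'  n21⇒n22  ** P6@[17:21]
[22] read 'a'  n22⇒n8 (via fail)  ** P3@[22:22]
[23] read 'c'  n8⇒n9
[24] read 'a'  n9⇒n10  ** P3@[24:24]
[25] read 'b'  n10⇒n12 (via fail)
[26] read 'b'  n12⇒n18
[27] read 'a'  n18⇒n19  ** P3@[27:27],P5@[24:27]
[28] read 'a'  n19⇒n1 (via fail)  ** P3@[28:28]
[29] read 'b'  n1⇒n12
[30] read 'b'  n12⇒n18
[31] read 'a'  n18⇒n19  ** P3@[31:31],P5@[28:31]
[32] read 'a'  n19⇒n1 (via fail)  ** P3@[32:32]
[33] read 'c'  n1⇒n2
[34] read 'c'  n2⇒n3
[35] read 'c'  n3⇒n4
[36] read 'c'  n4⇒n5
[37] read 'b'  n5⇒n6  ** P0@[32:37],P6@[33:37]
[38] read 'a'  n6⇒n8 (via fail)  ** P3@[38:38]
[39] read 'c'  n8⇒n9
[40] read 'c'  n9⇒n3 (via fail)
[41] read 'c'  n3⇒n4
[42] read 'c'  n4⇒n5

Matches: [[0,3],[2,2],[6,6],[7,4],[12,3],[15,3],[15,5],[17,2],[21,6],[22,3],[24,3],[27,3],[27,5],[28,3],[31,3],[31,5],[32,3],[37,0],[37,6],[38,3]]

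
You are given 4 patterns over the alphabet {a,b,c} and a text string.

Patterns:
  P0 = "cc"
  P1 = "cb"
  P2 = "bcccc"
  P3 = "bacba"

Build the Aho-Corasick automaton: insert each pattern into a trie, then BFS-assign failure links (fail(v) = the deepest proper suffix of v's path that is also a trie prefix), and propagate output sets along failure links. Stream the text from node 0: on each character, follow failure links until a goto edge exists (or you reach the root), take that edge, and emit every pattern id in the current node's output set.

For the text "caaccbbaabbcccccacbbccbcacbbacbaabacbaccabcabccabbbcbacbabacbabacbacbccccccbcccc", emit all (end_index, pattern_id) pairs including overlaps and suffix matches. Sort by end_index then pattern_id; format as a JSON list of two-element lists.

Construct AC machine:
Trie nodes:
  0='ε' goto b→4 c→1
  1='c' goto b→3 c→2
  2='cc' goto ·  ←P0
  3='cb' goto ·  ←P1
  4='b' goto a→9 c→5
  5='bc' goto c→6
  6='bcc' goto c→7
  7='bccc' goto c→8
  8='bcccc' goto ·  ←P2
  9='ba' goto c→10
  10='bac' goto b→11
  11='bacb' goto a→12
  12='bacba' goto ·  ←P3

BFS fail/out derivation:
  fail(1) 'c': from fail(0)=0 chase 'c': 0 ⇒ 0;  out=∅∪out(0)=∅
  fail(4) 'b': from fail(0)=0 chase 'b': 0 ⇒ 0;  out=∅∪out(0)=∅
  fail(2) 'cc': from fail(1)=0 chase 'c': 0 ⇒ 1;  out={0}∪out(1)={0}
  fail(3) 'cb': from fail(1)=0 chase 'b': 0 ⇒ 4;  out={1}∪out(4)={1}
  fail(5) 'bc': from fail(4)=0 chase 'c': 0 ⇒ 1;  out=∅∪out(1)=∅
  fail(9) 'ba': from fail(4)=0 chase 'a': 0 ⇒ 0;  out=∅∪out(0)=∅
  fail(6) 'bcc': from fail(5)=1 chase 'c': 1 ⇒ 2;  out=∅∪out(2)={0}
  fail(10) 'bac': from fail(9)=0 chase 'c': 0 ⇒ 1;  out=∅∪out(1)=∅
  fail(7) 'bccc': from fail(6)=2 chase 'c': 2→1 ⇒ 2;  out=∅∪out(2)={0}
  fail(11) 'bacb': from fail(10)=1 chase 'b': 1 ⇒ 3;  out=∅∪out(3)={1}
  fail(8) 'bcccc': from fail(7)=2 chase 'c': 2→1 ⇒ 2;  out={2}∪out(2)={0,2}
  fail(12) 'bacba': from fail(11)=3 chase 'a': 3→4 ⇒ 9;  out={3}∪out(9)={3}

Run:
i=0 'c': node 0→1
i=1 'a': node 1→0 (via fail)
i=2 'a': node 0→0
i=3 'c': node 0→1
i=4 'c': node 1→2  emit P0@[3:4]
i=5 'b': node 2→3 (via fail)  emit P1@[4:5]
i=6 'b': node 3→4 (via fail)
i=7 'a': node 4→9
i=8 'a': node 9→0 (via fail)
i=9 'b': node 0→4
i=10 'b': node 4→4 (via fail)
i=11 'c': node 4→5
i=12 'c': node 5→6  emit P0@[11:12]
i=13 'c': node 6→7  emit P0@[12:13]
i=14 'c': node 7→8  emit P0@[13:14],P2@[10:14]
i=15 'c': node 8→2 (via fail)  emit P0@[14:15]
i=16 'a': node 2→0 (via fail)
i=17 'c': node 0→1
i=18 'b': node 1→3  emit P1@[17:18]
i=19 'b': node 3→4 (via fail)
i=20 'c': node 4→5
i=21 'c': node 5→6  emit P0@[20:21]
i=22 'b': node 6→3 (via fail)  emit P1@[21:22]
i=23 'c': node 3→5 (via fail)
i=24 'a': node 5→0 (via fail)
i=25 'c': node 0→1
i=26 'b': node 1→3  emit P1@[25:26]
i=27 'b': node 3→4 (via fail)
i=28 'a': node 4→9
i=29 'c': node 9→10
i=30 'b': node 10→11  emit P1@[29:30]
i=31 'a': node 11→12  emit P3@[27:31]
i=32 'a': node 12→0 (via fail)
i=33 'b': node 0→4
i=34 'a': node 4→9
i=35 'c': node 9→10
i=36 'b': node 10→11  emit P1@[35:36]
i=37 'a': node 11→12  emit P3@[33:37]
i=38 'c': node 12→10 (via fail)
i=39 'c': node 10→2 (via fail)  emit P0@[38:39]
i=40 'a': node 2→0 (via fail)
i=41 'b': node 0→4
i=42 'c': node 4→5
i=43 'a': node 5→0 (via fail)
i=44 'b': node 0→4
i=45 'c': node 4→5
i=46 'c': node 5→6  emit P0@[45:46]
i=47 'a': node 6→0 (via fail)
i=48 'b': node 0→4
i=49 'b': node 4→4 (via fail)
i=50 'b': node 4→4 (via fail)
i=51 'c': node 4→5
i=52 'b': node 5→3 (via fail)  emit P1@[51:52]
i=53 'a': node 3→9 (via fail)
i=54 'c': node 9→10
i=55 'b': node 10→11  emit P1@[54:55]
i=56 'a': node 11→12  emit P3@[52:56]
i=57 'b': node 12→4 (via fail)
i=58 'a': node 4→9
i=59 'c': node 9→10
i=60 'b': node 10→11  emit P1@[59:60]
i=61 'a': node 11→12  emit P3@[57:61]
i=62 'b': node 12→4 (via fail)
i=63 'a': node 4→9
i=64 'c': node 9→10
i=65 'b': node 10→11  emit P1@[64:65]
i=66 'a': node 11→12  emit P3@[62:66]
i=67 'c': node 12→10 (via fail)
i=68 'b': node 10→11  emit P1@[67:68]
i=69 'c': node 11→5 (via fail)
i=70 'c': node 5→6  emit P0@[69:70]
i=71 'c': node 6→7  emit P0@[70:71]
i=72 'c': node 7→8  emit P0@[71:72],P2@[68:72]
i=73 'c': node 8→2 (via fail)  emit P0@[72:73]
i=74 'c': node 2→2 (via fail)  emit P0@[73:74]
i=75 'b': node 2→3 (via fail)  emit P1@[74:75]
i=76 'c': node 3→5 (via fail)
i=77 'c': node 5→6  emit P0@[76:77]
i=78 'c': node 6→7  emit P0@[77:78]
i=79 'c': node 7→8  emit P0@[78:79],P2@[75:79]

Matches: [[4,0],[5,1],[12,0],[13,0],[14,0],[14,2],[15,0],[18,1],[21,0],[22,1],[26,1],[30,1],[31,3],[36,1],[37,3],[39,0],[46,0],[52,1],[55,1],[56,3],[60,1],[61,3],[65,1],[66,3],[68,1],[70,0],[71,0],[72,0],[72,2],[73,0],[74,0],[75,1],[77,0],[78,0],[79,0],[79,2]]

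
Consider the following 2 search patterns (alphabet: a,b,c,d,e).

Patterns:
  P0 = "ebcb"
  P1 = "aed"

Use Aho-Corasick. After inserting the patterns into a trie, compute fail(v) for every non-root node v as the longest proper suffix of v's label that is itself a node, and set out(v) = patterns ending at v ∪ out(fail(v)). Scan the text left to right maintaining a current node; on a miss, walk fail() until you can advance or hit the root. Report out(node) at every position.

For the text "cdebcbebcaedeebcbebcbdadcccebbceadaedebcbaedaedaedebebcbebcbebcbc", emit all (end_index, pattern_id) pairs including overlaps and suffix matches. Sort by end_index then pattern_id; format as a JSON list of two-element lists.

Construct AC machine:
Trie nodes:
  n0 'ε': a→5 e→1
  n1 'e': b→2
  n2 'eb': c→3
  n3 'ebc': b→4
  n4 'ebcb': ·  [P0 ends]
  n5 'a': e→6
  n6 'ae': d→7
  n7 'aed': ·  [P1 ends]

BFS fail/out derivation:
  n1('e'): parent n0 fail=0; on 'e' 0 → fail=0;  out ∅∪∅=∅
  n5('a'): parent n0 fail=0; on 'a' 0 → fail=0;  out ∅∪∅=∅
  n2('eb'): parent n1 fail=0; on 'b' 0 → fail=0;  out ∅∪∅=∅
  n6('ae'): parent n5 fail=0; on 'e' 0 → fail=1;  out ∅∪∅=∅
  n3('ebc'): parent n2 fail=0; on 'c' 0 → fail=0;  out ∅∪∅=∅
  n7('aed'): parent n6 fail=1; on 'd' 1→0 → fail=0;  out {1}∪∅={1}
  n4('ebcb'): parent n3 fail=0; on 'b' 0 → fail=0;  out {0}∪∅={0}

Run:
[0] read 'c'  n0⇒n0
[1] read 'd'  n0⇒n0
[2] read 'e'  n0⇒n1
[3] read 'b'  n1⇒n2
[4] read 'c'  n2⇒n3
[5] read 'b'  n3⇒n4  → match P0@[2:5]
[6] read 'e'  n4⇒n1 (fail-walked)
[7] read 'b'  n1⇒n2
[8] read 'c'  n2⇒n3
[9] read 'a'  n3⇒n5 (fail-walked)
[10] read 'e'  n5⇒n6
[11] read 'd'  n6⇒n7  → match P1@[9:11]
[12] read 'e'  n7⇒n1 (fail-walked)
[13] read 'e'  n1⇒n1 (fail-walked)
[14] read 'b'  n1⇒n2
[15] read 'c'  n2⇒n3
[16] read 'b'  n3⇒n4  → match P0@[13:16]
[17] read 'e'  n4⇒n1 (fail-walked)
[18] read 'b'  n1⇒n2
[19] read 'c'  n2⇒n3
[20] read 'b'  n3⇒n4  → match P0@[17:20]
[21] read 'd'  n4⇒n0 (fail-walked)
[22] read 'a'  n0⇒n5
[23] read 'd'  n5⇒n0 (fail-walked)
[24] read 'c'  n0⇒n0
[25] read 'c'  n0⇒n0
[26] read 'c'  n0⇒n0
[27] read 'e'  n0⇒n1
[28] read 'b'  n1⇒n2
[29] read 'b'  n2⇒n0 (fail-walked)
[30] read 'c'  n0⇒n0
[31] read 'e'  n0⇒n1
[32] read 'a'  n1⇒n5 (fail-walked)
[33] read 'd'  n5⇒n0 (fail-walked)
[34] read 'a'  n0⇒n5
[35] read 'e'  n5⇒n6
[36] read 'd'  n6⇒n7  → match P1@[34:36]
[37] read 'e'  n7⇒n1 (fail-walked)
[38] read 'b'  n1⇒n2
[39] read 'c'  n2⇒n3
[40] read 'b'  n3⇒n4  → match P0@[37:40]
[41] read 'a'  n4⇒n5 (fail-walked)
[42] read 'e'  n5⇒n6
[43] read 'd'  n6⇒n7  → match P1@[41:43]
[44] read 'a'  n7⇒n5 (fail-walked)
[45] read 'e'  n5⇒n6
[46] read 'd'  n6⇒n7  → match P1@[44:46]
[47] read 'a'  n7⇒n5 (fail-walked)
[48] read 'e'  n5⇒n6
[49] read 'd'  n6⇒n7  → match P1@[47:49]
[50] read 'e'  n7⇒n1 (fail-walked)
[51] read 'b'  n1⇒n2
[52] read 'e'  n2⇒n1 (fail-walked)
[53] read 'b'  n1⇒n2
[54] read 'c'  n2⇒n3
[55] read 'b'  n3⇒n4  → match P0@[52:55]
[56] read 'e'  n4⇒n1 (fail-walked)
[57] read 'b'  n1⇒n2
[58] read 'c'  n2⇒n3
[59] read 'b'  n3⇒n4  → match P0@[56:59]
[60] read 'e'  n4⇒n1 (fail-walked)
[61] read 'b'  n1⇒n2
[62] read 'c'  n2⇒n3
[63] read 'b'  n3⇒n4  → match P0@[60:63]
[64] read 'c'  n4⇒n0 (fail-walked)

All matches (sorted): [[5,0],[11,1],[16,0],[20,0],[36,1],[40,0],[43,1],[46,1],[49,1],[55,0],[59,0],[63,0]]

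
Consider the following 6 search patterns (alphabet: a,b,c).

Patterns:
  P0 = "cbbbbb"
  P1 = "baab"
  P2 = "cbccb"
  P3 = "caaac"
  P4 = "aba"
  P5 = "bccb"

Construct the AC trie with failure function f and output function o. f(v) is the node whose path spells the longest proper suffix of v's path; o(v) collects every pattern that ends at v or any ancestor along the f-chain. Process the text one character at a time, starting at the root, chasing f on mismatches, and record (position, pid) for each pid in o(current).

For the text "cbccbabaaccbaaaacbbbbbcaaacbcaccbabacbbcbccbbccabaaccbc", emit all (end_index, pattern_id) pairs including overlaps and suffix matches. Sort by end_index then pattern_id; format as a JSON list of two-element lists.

Build automaton:
Trie nodes:
  0='ε' goto a→18 b→7 c→1
  1='c' goto a→14 b→2
  2='cb' goto b→3 c→11
  3='cbb' goto b→4
  4='cbbb' goto b→5
  5='cbbbb' goto b→6
  6='cbbbbb' goto ·  [P0 ends]
  7='b' goto a→8 c→21
  8='ba' goto a→9
  9='baa' goto b→10
  10='baab' goto ·  [P1 ends]
  11='cbc' goto c→12
  12='cbcc' goto b→13
  13='cbccb' goto ·  [P2 ends]
  14='ca' goto a→15
  15='caa' goto a→16
  16='caaa' goto c→17
  17='caaac' goto ·  [P3 ends]
  18='a' goto b→19
  19='ab' goto a→20
  20='aba' goto ·  [P4 ends]
  21='bc' goto c→22
  22='bcc' goto b→23
  23='bccb' goto ·  [P5 ends]

BFS fail/out derivation:
  n1('c'): parent n0 fail=0; on 'c' 0 → fail=0;  out ∅∪∅=∅
  n7('b'): parent n0 fail=0; on 'b' 0 → fail=0;  out ∅∪∅=∅
  n18('a'): parent n0 fail=0; on 'a' 0 → fail=0;  out ∅∪∅=∅
  n2('cb'): parent n1 fail=0; on 'b' 0 → fail=7;  out ∅∪∅=∅
  n8('ba'): parent n7 fail=0; on 'a' 0 → fail=18;  out ∅∪∅=∅
  n14('ca'): parent n1 fail=0; on 'a' 0 → fail=18;  out ∅∪∅=∅
  n19('ab'): parent n18 fail=0; on 'b' 0 → fail=7;  out ∅∪∅=∅
  n21('bc'): parent n7 fail=0; on 'c' 0 → fail=1;  out ∅∪∅=∅
  n3('cbb'): parent n2 fail=7; on 'b' 7→0 → fail=7;  out ∅∪∅=∅
  n9('baa'): parent n8 fail=18; on 'a' 18→0 → fail=18;  out ∅∪∅=∅
  n11('cbc'): parent n2 fail=7; on 'c' 7 → fail=21;  out ∅∪∅=∅
  n15('caa'): parent n14 fail=18; on 'a' 18→0 → fail=18;  out ∅∪∅=∅
  n20('aba'): parent n19 fail=7; on 'a' 7 → fail=8;  out {4}∪∅={4}
  n22('bcc'): parent n21 fail=1; on 'c' 1→0 → fail=1;  out ∅∪∅=∅
  n4('cbbb'): parent n3 fail=7; on 'b' 7→0 → fail=7;  out ∅∪∅=∅
  n10('baab'): parent n9 fail=18; on 'b' 18 → fail=19;  out {1}∪∅={1}
  n12('cbcc'): parent n11 fail=21; on 'c' 21 → fail=22;  out ∅∪∅=∅
  n16('caaa'): parent n15 fail=18; on 'a' 18→0 → fail=18;  out ∅∪∅=∅
  n23('bccb'): parent n22 fail=1; on 'b' 1 → fail=2;  out {5}∪∅={5}
  n5('cbbbb'): parent n4 fail=7; on 'b' 7→0 → fail=7;  out ∅∪∅=∅
  n13('cbccb'): parent n12 fail=22; on 'b' 22 → fail=23;  out {2}∪{5}={2,5}
  n17('caaac'): parent n16 fail=18; on 'c' 18→0 → fail=1;  out {3}∪∅={3}
  n6('cbbbbb'): parent n5 fail=7; on 'b' 7→0 → fail=7;  out {0}∪∅={0}

Scan:
pos 0 'c': at 1
pos 1 'b': at 2
pos 2 'c': at 11
pos 3 'c': at 12
pos 4 'b': at 13  emit P2@[0:4],P5@[1:4]
pos 5 'a': at 8 (fail-walked)
pos 6 'b': at 19 (fail-walked)
pos 7 'a': at 20  emit P4@[5:7]
pos 8 'a': at 9 (fail-walked)
pos 9 'c': at 1 (fail-walked)
pos 10 'c': at 1 (fail-walked)
pos 11 'b': at 2
pos 12 'a': at 8 (fail-walked)
pos 13 'a': at 9
pos 14 'a': at 18 (fail-walked)
pos 15 'a': at 18 (fail-walked)
pos 16 'c': at 1 (fail-walked)
pos 17 'b': at 2
pos 18 'b': at 3
pos 19 'b': at 4
pos 20 'b': at 5
pos 21 'b': at 6  emit P0@[16:21]
pos 22 'c': at 21 (fail-walked)
pos 23 'a': at 14 (fail-walked)
pos 24 'a': at 15
pos 25 'a': at 16
pos 26 'c': at 17  emit P3@[22:26]
pos 27 'b': at 2 (fail-walked)
pos 28 'c': at 11
pos 29 'a': at 14 (fail-walked)
pos 30 'c': at 1 (fail-walked)
pos 31 'c': at 1 (fail-walked)
pos 32 'b': at 2
pos 33 'a': at 8 (fail-walked)
pos 34 'b': at 19 (fail-walked)
pos 35 'a': at 20  emit P4@[33:35]
pos 36 'c': at 1 (fail-walked)
pos 37 'b': at 2
pos 38 'b': at 3
pos 39 'c': at 21 (fail-walked)
pos 40 'b': at 2 (fail-walked)
pos 41 'c': at 11
pos 42 'c': at 12
pos 43 'b': at 13  emit P2@[39:43],P5@[40:43]
pos 44 'b': at 3 (fail-walked)
pos 45 'c': at 21 (fail-walked)
pos 46 'c': at 22
pos 47 'a': at 14 (fail-walked)
pos 48 'b': at 19 (fail-walked)
pos 49 'a': at 20  emit P4@[47:49]
pos 50 'a': at 9 (fail-walked)
pos 51 'c': at 1 (fail-walked)
pos 52 'c': at 1 (fail-walked)
pos 53 'b': at 2
pos 54 'c': at 11

All matches (sorted): [[4,2],[4,5],[7,4],[21,0],[26,3],[35,4],[43,2],[43,5],[49,4]]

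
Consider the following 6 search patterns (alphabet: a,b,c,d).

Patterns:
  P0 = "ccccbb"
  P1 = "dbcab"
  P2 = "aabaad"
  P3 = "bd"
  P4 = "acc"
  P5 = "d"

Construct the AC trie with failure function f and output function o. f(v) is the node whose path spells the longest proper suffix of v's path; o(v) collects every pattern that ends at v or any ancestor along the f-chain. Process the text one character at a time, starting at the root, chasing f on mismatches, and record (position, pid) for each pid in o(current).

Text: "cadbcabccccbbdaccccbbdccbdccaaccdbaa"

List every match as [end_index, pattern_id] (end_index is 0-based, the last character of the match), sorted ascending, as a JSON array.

Build:
Trie (insert patterns):
  n0 'ε': a→12 b→18 c→1 d→7
  n1 'c': c→2
  n2 'cc': c→3
  n3 'ccc': c→4
  n4 'cccc': b→5
  n5 'ccccb': b→6
  n6 'ccccbb': ·  [P0 ends]
  n7 'd': b→8  [P5 ends]
  n8 'db': c→9
  n9 'dbc': a→10
  n10 'dbca': b→11
  n11 'dbcab': ·  [P1 ends]
  n12 'a': a→13 c→20
  n13 'aa': b→14
  n14 'aab': a→15
  n15 'aaba': a→16
  n16 'aabaa': d→17
  n17 'aabaad': ·  [P2 ends]
  n18 'b': d→19
  n19 'bd': ·  [P3 ends]
  n20 'ac': c→21
  n21 'acc': ·  [P4 ends]

Failure links (BFS by depth):
  fail(1) 'c': from fail(0)=0 chase 'c': 0 ⇒ 0;  out=∅∪out(0)=∅
  fail(7) 'd': from fail(0)=0 chase 'd': 0 ⇒ 0;  out={5}∪out(0)={5}
  fail(12) 'a': from fail(0)=0 chase 'a': 0 ⇒ 0;  out=∅∪out(0)=∅
  fail(18) 'b': from fail(0)=0 chase 'b': 0 ⇒ 0;  out=∅∪out(0)=∅
  fail(2) 'cc': from fail(1)=0 chase 'c': 0 ⇒ 1;  out=∅∪out(1)=∅
  fail(8) 'db': from fail(7)=0 chase 'b': 0 ⇒ 18;  out=∅∪out(18)=∅
  fail(13) 'aa': from fail(12)=0 chase 'a': 0 ⇒ 12;  out=∅∪out(12)=∅
  fail(19) 'bd': from fail(18)=0 chase 'd': 0 ⇒ 7;  out={3}∪out(7)={3,5}
  fail(20) 'ac': from fail(12)=0 chase 'c': 0 ⇒ 1;  out=∅∪out(1)=∅
  fail(3) 'ccc': from fail(2)=1 chase 'c': 1 ⇒ 2;  out=∅∪out(2)=∅
  fail(9) 'dbc': from fail(8)=18 chase 'c': 18→0 ⇒ 1;  out=∅∪out(1)=∅
  fail(14) 'aab': from fail(13)=12 chase 'b': 12→0 ⇒ 18;  out=∅∪out(18)=∅
  fail(21) 'acc': from fail(20)=1 chase 'c': 1 ⇒ 2;  out={4}∪out(2)={4}
  fail(4) 'cccc': from fail(3)=2 chase 'c': 2 ⇒ 3;  out=∅∪out(3)=∅
  fail(10) 'dbca': from fail(9)=1 chase 'a': 1→0 ⇒ 12;  out=∅∪out(12)=∅
  fail(15) 'aaba': from fail(14)=18 chase 'a': 18→0 ⇒ 12;  out=∅∪out(12)=∅
  fail(5) 'ccccb': from fail(4)=3 chase 'b': 3→2→1→0 ⇒ 18;  out=∅∪out(18)=∅
  fail(11) 'dbcab': from fail(10)=12 chase 'b': 12→0 ⇒ 18;  out={1}∪out(18)={1}
  fail(16) 'aabaa': from fail(15)=12 chase 'a': 12 ⇒ 13;  out=∅∪out(13)=∅
  fail(6) 'ccccbb': from fail(5)=18 chase 'b': 18→0 ⇒ 18;  out={0}∪out(18)={0}
  fail(17) 'aabaad': from fail(16)=13 chase 'd': 13→12→0 ⇒ 7;  out={2}∪out(7)={2,5}

Text stream:
i=0 'c': node 0→1
i=1 'a': node 1→12 (via fail)
i=2 'd': node 12→7 (via fail)  emit P5@[2:2]
i=3 'b': node 7→8
i=4 'c': node 8→9
i=5 'a': node 9→10
i=6 'b': node 10→11  emit P1@[2:6]
i=7 'c': node 11→1 (via fail)
i=8 'c': node 1→2
i=9 'c': node 2→3
i=10 'c': node 3→4
i=11 'b': node 4→5
i=12 'b': node 5→6  emit P0@[7:12]
i=13 'd': node 6→19 (via fail)  emit P3@[12:13],P5@[13:13]
i=14 'a': node 19→12 (via fail)
i=15 'c': node 12→20
i=16 'c': node 20→21  emit P4@[14:16]
i=17 'c': node 21→3 (via fail)
i=18 'c': node 3→4
i=19 'b': node 4→5
i=20 'b': node 5→6  emit P0@[15:20]
i=21 'd': node 6→19 (via fail)  emit P3@[20:21],P5@[21:21]
i=22 'c': node 19→1 (via fail)
i=23 'c': node 1→2
i=24 'b': node 2→18 (via fail)
i=25 'd': node 18→19  emit P3@[24:25],P5@[25:25]
i=26 'c': node 19→1 (via fail)
i=27 'c': node 1→2
i=28 'a': node 2→12 (via fail)
i=29 'a': node 12→13
i=30 'c': node 13→20 (via fail)
i=31 'c': node 20→21  emit P4@[29:31]
i=32 'd': node 21→7 (via fail)  emit P5@[32:32]
i=33 'b': node 7→8
i=34 'a': node 8→12 (via fail)
i=35 'a': node 12→13

All matches (sorted): [[2,5],[6,1],[12,0],[13,3],[13,5],[16,4],[20,0],[21,3],[21,5],[25,3],[25,5],[31,4],[32,5]]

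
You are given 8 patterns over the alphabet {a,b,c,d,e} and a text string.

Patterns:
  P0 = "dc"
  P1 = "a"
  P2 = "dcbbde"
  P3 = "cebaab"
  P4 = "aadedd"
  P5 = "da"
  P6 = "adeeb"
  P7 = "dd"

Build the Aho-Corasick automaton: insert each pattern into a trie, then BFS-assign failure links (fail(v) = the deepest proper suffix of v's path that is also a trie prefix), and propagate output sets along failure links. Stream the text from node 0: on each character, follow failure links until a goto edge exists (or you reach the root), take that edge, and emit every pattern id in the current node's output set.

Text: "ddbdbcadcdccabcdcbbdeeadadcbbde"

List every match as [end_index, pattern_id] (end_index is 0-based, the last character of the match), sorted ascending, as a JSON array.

Construct AC machine:
Trie (insert patterns):
  n0 'ε': a→3 c→8 d→1
  n1 'd': a→19 c→2 d→24
  n2 'dc': b→4  [P0 ends]
  n3 'a': a→14 d→20  [P1 ends]
  n4 'dcb': b→5
  n5 'dcbb': d→6
  n6 'dcbbd': e→7
  n7 'dcbbde': ·  [P2 ends]
  n8 'c': e→9
  n9 'ce': b→10
  n10 'ceb': a→11
  n11 'ceba': a→12
  n12 'cebaa': b→13
  n13 'cebaab': ·  [P3 ends]
  n14 'aa': d→15
  n15 'aad': e→16
  n16 'aade': d→17
  n17 'aaded': d→18
  n18 'aadedd': ·  [P4 ends]
  n19 'da': ·  [P5 ends]
  n20 'ad': e→21
  n21 'ade': e→22
  n22 'adee': b→23
  n23 'adeeb': ·  [P6 ends]
  n24 'dd': ·  [P7 ends]

Failure links (BFS by depth):
  n1('d'): parent n0 fail=0; on 'd' 0 → fail=0;  out ∅∪∅=∅
  n3('a'): parent n0 fail=0; on 'a' 0 → fail=0;  out {1}∪∅={1}
  n8('c'): parent n0 fail=0; on 'c' 0 → fail=0;  out ∅∪∅=∅
  n2('dc'): parent n1 fail=0; on 'c' 0 → fail=8;  out {0}∪∅={0}
  n9('ce'): parent n8 fail=0; on 'e' 0 → fail=0;  out ∅∪∅=∅
  n14('aa'): parent n3 fail=0; on 'a' 0 → fail=3;  out ∅∪{1}={1}
  n19('da'): parent n1 fail=0; on 'a' 0 → fail=3;  out {5}∪{1}={1,5}
  n20('ad'): parent n3 fail=0; on 'd' 0 → fail=1;  out ∅∪∅=∅
  n24('dd'): parent n1 fail=0; on 'd' 0 → fail=1;  out {7}∪∅={7}
  n4('dcb'): parent n2 fail=8; on 'b' 8→0 → fail=0;  out ∅∪∅=∅
  n10('ceb'): parent n9 fail=0; on 'b' 0 → fail=0;  out ∅∪∅=∅
  n15('aad'): parent n14 fail=3; on 'd' 3 → fail=20;  out ∅∪∅=∅
  n21('ade'): parent n20 fail=1; on 'e' 1→0 → fail=0;  out ∅∪∅=∅
  n5('dcbb'): parent n4 fail=0; on 'b' 0 → fail=0;  out ∅∪∅=∅
  n11('ceba'): parent n10 fail=0; on 'a' 0 → fail=3;  out ∅∪{1}={1}
  n16('aade'): parent n15 fail=20; on 'e' 20 → fail=21;  out ∅∪∅=∅
  n22('adee'): parent n21 fail=0; on 'e' 0 → fail=0;  out ∅∪∅=∅
  n6('dcbbd'): parent n5 fail=0; on 'd' 0 → fail=1;  out ∅∪∅=∅
  n12('cebaa'): parent n11 fail=3; on 'a' 3 → fail=14;  out ∅∪{1}={1}
  n17('aaded'): parent n16 fail=21; on 'd' 21→0 → fail=1;  out ∅∪∅=∅
  n23('adeeb'): parent n22 fail=0; on 'b' 0 → fail=0;  out {6}∪∅={6}
  n7('dcbbde'): parent n6 fail=1; on 'e' 1→0 → fail=0;  out {2}∪∅={2}
  n13('cebaab'): parent n12 fail=14; on 'b' 14→3→0 → fail=0;  out {3}∪∅={3}
  n18('aadedd'): parent n17 fail=1; on 'd' 1 → fail=24;  out {4}∪{7}={4,7}

Text stream:
pos 0 'd': at 1
pos 1 'd': at 24  emit P7@[0:1]
pos 2 'b': at 0 (via fail)
pos 3 'd': at 1
pos 4 'b': at 0 (via fail)
pos 5 'c': at 8
pos 6 'a': at 3 (via fail)  emit P1@[6:6]
pos 7 'd': at 20
pos 8 'c': at 2 (via fail)  emit P0@[7:8]
pos 9 'd': at 1 (via fail)
pos 10 'c': at 2  emit P0@[9:10]
pos 11 'c': at 8 (via fail)
pos 12 'a': at 3 (via fail)  emit P1@[12:12]
pos 13 'b': at 0 (via fail)
pos 14 'c': at 8
pos 15 'd': at 1 (via fail)
pos 16 'c': at 2  emit P0@[15:16]
pos 17 'b': at 4
pos 18 'b': at 5
pos 19 'd': at 6
pos 20 'e': at 7  emit P2@[15:20]
pos 21 'e': at 0 (via fail)
pos 22 'a': at 3  emit P1@[22:22]
pos 23 'd': at 20
pos 24 'a': at 19 (via fail)  emit P1@[24:24],P5@[23:24]
pos 25 'd': at 20 (via fail)
pos 26 'c': at 2 (via fail)  emit P0@[25:26]
pos 27 'b': at 4
pos 28 'b': at 5
pos 29 'd': at 6
pos 30 'e': at 7  emit P2@[25:30]

All matches (sorted): [[1,7],[6,1],[8,0],[10,0],[12,1],[16,0],[20,2],[22,1],[24,1],[24,5],[26,0],[30,2]]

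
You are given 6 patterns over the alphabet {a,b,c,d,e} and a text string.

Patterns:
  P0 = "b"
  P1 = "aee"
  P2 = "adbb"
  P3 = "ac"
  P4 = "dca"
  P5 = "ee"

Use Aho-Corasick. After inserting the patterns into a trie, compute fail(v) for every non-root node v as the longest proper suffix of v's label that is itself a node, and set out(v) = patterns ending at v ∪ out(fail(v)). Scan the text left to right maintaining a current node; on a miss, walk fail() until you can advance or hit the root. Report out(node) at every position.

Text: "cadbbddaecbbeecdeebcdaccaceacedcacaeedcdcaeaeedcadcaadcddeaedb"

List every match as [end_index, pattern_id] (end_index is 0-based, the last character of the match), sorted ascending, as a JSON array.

Construct AC machine:
Trie (insert patterns):
  n0 'ε': a→2 b→1 d→9 e→12
  n1 'b': ·  [P0 ends]
  n2 'a': c→8 d→5 e→3
  n3 'ae': e→4
  n4 'aee': ·  [P1 ends]
  n5 'ad': b→6
  n6 'adb': b→7
  n7 'adbb': ·  [P2 ends]
  n8 'ac': ·  [P3 ends]
  n9 'd': c→10
  n10 'dc': a→11
  n11 'dca': ·  [P4 ends]
  n12 'e': e→13
  n13 'ee': ·  [P5 ends]

BFS fail/out derivation:
  n1('b'): parent n0 fail=0; on 'b' 0 → fail=0;  out {0}∪∅={0}
  n2('a'): parent n0 fail=0; on 'a' 0 → fail=0;  out ∅∪∅=∅
  n9('d'): parent n0 fail=0; on 'd' 0 → fail=0;  out ∅∪∅=∅
  n12('e'): parent n0 fail=0; on 'e' 0 → fail=0;  out ∅∪∅=∅
  n3('ae'): parent n2 fail=0; on 'e' 0 → fail=12;  out ∅∪∅=∅
  n5('ad'): parent n2 fail=0; on 'd' 0 → fail=9;  out ∅∪∅=∅
  n8('ac'): parent n2 fail=0; on 'c' 0 → fail=0;  out {3}∪∅={3}
  n10('dc'): parent n9 fail=0; on 'c' 0 → fail=0;  out ∅∪∅=∅
  n13('ee'): parent n12 fail=0; on 'e' 0 → fail=12;  out {5}∪∅={5}
  n4('aee'): parent n3 fail=12; on 'e' 12 → fail=13;  out {1}∪{5}={1,5}
  n6('adb'): parent n5 fail=9; on 'b' 9→0 → fail=1;  out ∅∪{0}={0}
  n11('dca'): parent n10 fail=0; on 'a' 0 → fail=2;  out {4}∪∅={4}
  n7('adbb'): parent n6 fail=1; on 'b' 1→0 → fail=1;  out {2}∪{0}={0,2}

Run:
i=0 'c': node 0→0
i=1 'a': node 0→2
i=2 'd': node 2→5
i=3 'b': node 5→6  ** P0@[3:3]
i=4 'b': node 6→7  ** P0@[4:4],P2@[1:4]
i=5 'd': node 7→9 (fail-walked)
i=6 'd': node 9→9 (fail-walked)
i=7 'a': node 9→2 (fail-walked)
i=8 'e': node 2→3
i=9 'c': node 3→0 (fail-walked)
i=10 'b': node 0→1  ** P0@[10:10]
i=11 'b': node 1→1 (fail-walked)  ** P0@[11:11]
i=12 'e': node 1→12 (fail-walked)
i=13 'e': node 12→13  ** P5@[12:13]
i=14 'c': node 13→0 (fail-walked)
i=15 'd': node 0→9
i=16 'e': node 9→12 (fail-walked)
i=17 'e': node 12→13  ** P5@[16:17]
i=18 'b': node 13→1 (fail-walked)  ** P0@[18:18]
i=19 'c': node 1→0 (fail-walked)
i=20 'd': node 0→9
i=21 'a': node 9→2 (fail-walked)
i=22 'c': node 2→8  ** P3@[21:22]
i=23 'c': node 8→0 (fail-walked)
i=24 'a': node 0→2
i=25 'c': node 2→8  ** P3@[24:25]
i=26 'e': node 8→12 (fail-walked)
i=27 'a': node 12→2 (fail-walked)
i=28 'c': node 2→8  ** P3@[27:28]
i=29 'e': node 8→12 (fail-walked)
i=30 'd': node 12→9 (fail-walked)
i=31 'c': node 9→10
i=32 'a': node 10→11  ** P4@[30:32]
i=33 'c': node 11→8 (fail-walked)  ** P3@[32:33]
i=34 'a': node 8→2 (fail-walked)
i=35 'e': node 2→3
i=36 'e': node 3→4  ** P1@[34:36],P5@[35:36]
i=37 'd': node 4→9 (fail-walked)
i=38 'c': node 9→10
i=39 'd': node 10→9 (fail-walked)
i=40 'c': node 9→10
i=41 'a': node 10→11  ** P4@[39:41]
i=42 'e': node 11→3 (fail-walked)
i=43 'a': node 3→2 (fail-walked)
i=44 'e': node 2→3
i=45 'e': node 3→4  ** P1@[43:45],P5@[44:45]
i=46 'd': node 4→9 (fail-walked)
i=47 'c': node 9→10
i=48 'a': node 10→11  ** P4@[46:48]
i=49 'd': node 11→5 (fail-walked)
i=50 'c': node 5→10 (fail-walked)
i=51 'a': node 10→11  ** P4@[49:51]
i=52 'a': node 11→2 (fail-walked)
i=53 'd': node 2→5
i=54 'c': node 5→10 (fail-walked)
i=55 'd': node 10→9 (fail-walked)
i=56 'd': node 9→9 (fail-walked)
i=57 'e': node 9→12 (fail-walked)
i=58 'a': node 12→2 (fail-walked)
i=59 'e': node 2→3
i=60 'd': node 3→9 (fail-walked)
i=61 'b': node 9→1 (fail-walked)  ** P0@[61:61]

All matches (sorted): [[3,0],[4,0],[4,2],[10,0],[11,0],[13,5],[17,5],[18,0],[22,3],[25,3],[28,3],[32,4],[33,3],[36,1],[36,5],[41,4],[45,1],[45,5],[48,4],[51,4],[61,0]]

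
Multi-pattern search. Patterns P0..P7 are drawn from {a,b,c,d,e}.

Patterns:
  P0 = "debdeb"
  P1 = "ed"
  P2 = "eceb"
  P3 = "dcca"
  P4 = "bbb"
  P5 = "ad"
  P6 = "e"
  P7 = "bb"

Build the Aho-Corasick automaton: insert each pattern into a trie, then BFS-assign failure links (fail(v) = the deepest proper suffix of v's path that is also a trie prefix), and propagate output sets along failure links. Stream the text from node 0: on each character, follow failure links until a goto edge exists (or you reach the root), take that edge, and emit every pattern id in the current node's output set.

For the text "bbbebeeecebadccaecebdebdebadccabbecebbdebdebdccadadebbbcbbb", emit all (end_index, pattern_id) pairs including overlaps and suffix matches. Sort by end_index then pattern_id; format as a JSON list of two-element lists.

Build automaton:
Trie nodes:
  n0 'ε': a→18 b→15 d→1 e→7
  n1 'd': c→12 e→2
  n2 'de': b→3
  n3 'deb': d→4
  n4 'debd': e→5
  n5 'debde': b→6
  n6 'debdeb': ·  [P0 ends]
  n7 'e': c→9 d→8  [P6 ends]
  n8 'ed': ·  [P1 ends]
  n9 'ec': e→10
  n10 'ece': b→11
  n11 'eceb': ·  [P2 ends]
  n12 'dc': c→13
  n13 'dcc': a→14
  n14 'dcca': ·  [P3 ends]
  n15 'b': b→16
  n16 'bb': b→17  [P7 ends]
  n17 'bbb': ·  [P4 ends]
  n18 'a': d→19
  n19 'ad': ·  [P5 ends]

Failure links (BFS by depth):
  n1('d'): parent n0 fail=0; on 'd' 0 → fail=0;  out ∅∪∅=∅
  n7('e'): parent n0 fail=0; on 'e' 0 → fail=0;  out {6}∪∅={6}
  n15('b'): parent n0 fail=0; on 'b' 0 → fail=0;  out ∅∪∅=∅
  n18('a'): parent n0 fail=0; on 'a' 0 → fail=0;  out ∅∪∅=∅
  n2('de'): parent n1 fail=0; on 'e' 0 → fail=7;  out ∅∪{6}={6}
  n8('ed'): parent n7 fail=0; on 'd' 0 → fail=1;  out {1}∪∅={1}
  n9('ec'): parent n7 fail=0; on 'c' 0 → fail=0;  out ∅∪∅=∅
  n12('dc'): parent n1 fail=0; on 'c' 0 → fail=0;  out ∅∪∅=∅
  n16('bb'): parent n15 fail=0; on 'b' 0 → fail=15;  out {7}∪∅={7}
  n19('ad'): parent n18 fail=0; on 'd' 0 → fail=1;  out {5}∪∅={5}
  n3('deb'): parent n2 fail=7; on 'b' 7→0 → fail=15;  out ∅∪∅=∅
  n10('ece'): parent n9 fail=0; on 'e' 0 → fail=7;  out ∅∪{6}={6}
  n13('dcc'): parent n12 fail=0; on 'c' 0 → fail=0;  out ∅∪∅=∅
  n17('bbb'): parent n16 fail=15; on 'b' 15 → fail=16;  out {4}∪{7}={4,7}
  n4('debd'): parent n3 fail=15; on 'd' 15→0 → fail=1;  out ∅∪∅=∅
  n11('eceb'): parent n10 fail=7; on 'b' 7→0 → fail=15;  out {2}∪∅={2}
  n14('dcca'): parent n13 fail=0; on 'a' 0 → fail=18;  out {3}∪∅={3}
  n5('debde'): parent n4 fail=1; on 'e' 1 → fail=2;  out ∅∪{6}={6}
  n6('debdeb'): parent n5 fail=2; on 'b' 2 → fail=3;  out {0}∪∅={0}

Scan:
[0] read 'b'  n0⇒n15
[1] read 'b'  n15⇒n16  ** P7@[0:1]
[2] read 'b'  n16⇒n17  ** P4@[0:2],P7@[1:2]
[3] read 'e'  n17⇒n7 (fail-walked)  ** P6@[3:3]
[4] read 'b'  n7⇒n15 (fail-walked)
[5] read 'e'  n15⇒n7 (fail-walked)  ** P6@[5:5]
[6] read 'e'  n7⇒n7 (fail-walked)  ** P6@[6:6]
[7] read 'e'  n7⇒n7 (fail-walked)  ** P6@[7:7]
[8] read 'c'  n7⇒n9
[9] read 'e'  n9⇒n10  ** P6@[9:9]
[10] read 'b'  n10⇒n11  ** P2@[7:10]
[11] read 'a'  n11⇒n18 (fail-walked)
[12] read 'd'  n18⇒n19  ** P5@[11:12]
[13] read 'c'  n19⇒n12 (fail-walked)
[14] read 'c'  n12⇒n13
[15] read 'a'  n13⇒n14  ** P3@[12:15]
[16] read 'e'  n14⇒n7 (fail-walked)  ** P6@[16:16]
[17] read 'c'  n7⇒n9
[18] read 'e'  n9⇒n10  ** P6@[18:18]
[19] read 'b'  n10⇒n11  ** P2@[16:19]
[20] read 'd'  n11⇒n1 (fail-walked)
[21] read 'e'  n1⇒n2  ** P6@[21:21]
[22] read 'b'  n2⇒n3
[23] read 'd'  n3⇒n4
[24] read 'e'  n4⇒n5  ** P6@[24:24]
[25] read 'b'  n5⇒n6  ** P0@[20:25]
[26] read 'a'  n6⇒n18 (fail-walked)
[27] read 'd'  n18⇒n19  ** P5@[26:27]
[28] read 'c'  n19⇒n12 (fail-walked)
[29] read 'c'  n12⇒n13
[30] read 'a'  n13⇒n14  ** P3@[27:30]
[31] read 'b'  n14⇒n15 (fail-walked)
[32] read 'b'  n15⇒n16  ** P7@[31:32]
[33] read 'e'  n16⇒n7 (fail-walked)  ** P6@[33:33]
[34] read 'c'  n7⇒n9
[35] read 'e'  n9⇒n10  ** P6@[35:35]
[36] read 'b'  n10⇒n11  ** P2@[33:36]
[37] read 'b'  n11⇒n16 (fail-walked)  ** P7@[36:37]
[38] read 'd'  n16⇒n1 (fail-walked)
[39] read 'e'  n1⇒n2  ** P6@[39:39]
[40] read 'b'  n2⇒n3
[41] read 'd'  n3⇒n4
[42] read 'e'  n4⇒n5  ** P6@[42:42]
[43] read 'b'  n5⇒n6  ** P0@[38:43]
[44] read 'd'  n6⇒n4 (fail-walked)
[45] read 'c'  n4⇒n12 (fail-walked)
[46] read 'c'  n12⇒n13
[47] read 'a'  n13⇒n14  ** P3@[44:47]
[48] read 'd'  n14⇒n19 (fail-walked)  ** P5@[47:48]
[49] read 'a'  n19⇒n18 (fail-walked)
[50] read 'd'  n18⇒n19  ** P5@[49:50]
[51] read 'e'  n19⇒n2 (fail-walked)  ** P6@[51:51]
[52] read 'b'  n2⇒n3
[53] read 'b'  n3⇒n16 (fail-walked)  ** P7@[52:53]
[54] read 'b'  n16⇒n17  ** P4@[52:54],P7@[53:54]
[55] read 'c'  n17⇒n0 (fail-walked)
[56] read 'b'  n0⇒n15
[57] read 'b'  n15⇒n16  ** P7@[56:57]
[58] read 'b'  n16⇒n17  ** P4@[56:58],P7@[57:58]

All matches (sorted): [[1,7],[2,4],[2,7],[3,6],[5,6],[6,6],[7,6],[9,6],[10,2],[12,5],[15,3],[16,6],[18,6],[19,2],[21,6],[24,6],[25,0],[27,5],[30,3],[32,7],[33,6],[35,6],[36,2],[37,7],[39,6],[42,6],[43,0],[47,3],[48,5],[50,5],[51,6],[53,7],[54,4],[54,7],[57,7],[58,4],[58,7]]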